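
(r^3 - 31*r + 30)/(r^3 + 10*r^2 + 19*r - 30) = (r - 5)/(r + 5)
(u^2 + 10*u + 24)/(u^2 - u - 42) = (u + 4)/(u - 7)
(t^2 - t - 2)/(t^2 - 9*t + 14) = (t + 1)/(t - 7)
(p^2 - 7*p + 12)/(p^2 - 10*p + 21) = (p - 4)/(p - 7)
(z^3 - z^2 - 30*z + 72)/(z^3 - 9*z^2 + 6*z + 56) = (z^2 + 3*z - 18)/(z^2 - 5*z - 14)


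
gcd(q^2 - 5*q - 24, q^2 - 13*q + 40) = q - 8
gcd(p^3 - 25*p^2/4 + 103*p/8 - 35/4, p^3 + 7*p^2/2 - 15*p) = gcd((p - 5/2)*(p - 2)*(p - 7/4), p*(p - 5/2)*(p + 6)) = p - 5/2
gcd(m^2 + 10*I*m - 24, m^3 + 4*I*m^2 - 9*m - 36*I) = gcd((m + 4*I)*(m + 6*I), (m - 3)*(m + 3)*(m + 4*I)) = m + 4*I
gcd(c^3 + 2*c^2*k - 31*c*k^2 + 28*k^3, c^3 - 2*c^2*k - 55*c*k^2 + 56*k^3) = c^2 + 6*c*k - 7*k^2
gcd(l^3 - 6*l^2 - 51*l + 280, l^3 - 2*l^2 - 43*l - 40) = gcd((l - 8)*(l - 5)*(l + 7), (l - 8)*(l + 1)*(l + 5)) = l - 8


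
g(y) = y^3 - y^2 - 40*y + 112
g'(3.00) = -19.00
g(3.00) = 10.00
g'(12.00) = 368.00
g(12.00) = 1216.00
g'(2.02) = -31.80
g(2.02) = 35.36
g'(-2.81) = -10.69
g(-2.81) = 194.32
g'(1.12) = -38.48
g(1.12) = 67.35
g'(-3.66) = 7.51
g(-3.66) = 195.98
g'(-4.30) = 24.07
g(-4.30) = 186.00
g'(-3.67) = 7.75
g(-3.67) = 195.90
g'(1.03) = -38.88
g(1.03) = 70.83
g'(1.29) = -37.59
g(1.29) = 60.88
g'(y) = 3*y^2 - 2*y - 40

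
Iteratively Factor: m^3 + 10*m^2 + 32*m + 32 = (m + 4)*(m^2 + 6*m + 8) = (m + 4)^2*(m + 2)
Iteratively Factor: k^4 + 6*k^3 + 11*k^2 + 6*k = (k + 1)*(k^3 + 5*k^2 + 6*k) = (k + 1)*(k + 3)*(k^2 + 2*k) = (k + 1)*(k + 2)*(k + 3)*(k)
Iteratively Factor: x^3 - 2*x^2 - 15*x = (x)*(x^2 - 2*x - 15) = x*(x - 5)*(x + 3)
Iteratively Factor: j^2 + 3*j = (j)*(j + 3)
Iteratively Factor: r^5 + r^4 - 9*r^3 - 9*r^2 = (r)*(r^4 + r^3 - 9*r^2 - 9*r) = r*(r - 3)*(r^3 + 4*r^2 + 3*r) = r*(r - 3)*(r + 3)*(r^2 + r) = r*(r - 3)*(r + 1)*(r + 3)*(r)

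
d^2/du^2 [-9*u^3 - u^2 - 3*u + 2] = -54*u - 2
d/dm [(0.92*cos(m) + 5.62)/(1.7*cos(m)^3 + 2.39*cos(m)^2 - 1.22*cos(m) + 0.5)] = (3.128*cos(m)^3 + 30.8608*cos(m)^2 + 26.8636*cos(m) - 7.3164)*sin(m)/(2.89*cos(m)^6 + 8.126*cos(m)^5 + 1.5641*cos(m)^4 - 4.1316*cos(m)^3 + 3.8784*cos(m)^2 - 1.22*cos(m) + 0.25)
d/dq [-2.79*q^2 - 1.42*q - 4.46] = -5.58*q - 1.42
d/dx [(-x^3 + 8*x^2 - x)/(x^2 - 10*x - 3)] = (-x^4 + 20*x^3 - 70*x^2 - 48*x + 3)/(x^4 - 20*x^3 + 94*x^2 + 60*x + 9)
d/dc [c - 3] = 1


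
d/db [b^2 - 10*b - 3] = 2*b - 10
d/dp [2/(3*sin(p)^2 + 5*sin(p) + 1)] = -2*(6*sin(p) + 5)*cos(p)/(3*sin(p)^2 + 5*sin(p) + 1)^2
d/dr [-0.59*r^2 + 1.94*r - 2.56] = 1.94 - 1.18*r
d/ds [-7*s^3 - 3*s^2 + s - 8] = -21*s^2 - 6*s + 1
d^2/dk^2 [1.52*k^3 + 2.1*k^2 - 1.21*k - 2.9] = 9.12*k + 4.2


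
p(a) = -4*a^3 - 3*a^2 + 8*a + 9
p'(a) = -12*a^2 - 6*a + 8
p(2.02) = -20.05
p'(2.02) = -53.08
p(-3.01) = 66.82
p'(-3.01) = -82.66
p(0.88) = 10.99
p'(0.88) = -6.57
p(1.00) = 10.00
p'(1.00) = -10.00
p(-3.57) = 124.20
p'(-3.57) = -123.52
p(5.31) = -631.99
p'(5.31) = -362.21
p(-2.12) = 16.67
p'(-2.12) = -33.21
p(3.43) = -160.27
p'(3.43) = -153.76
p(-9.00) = 2610.00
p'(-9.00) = -910.00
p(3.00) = -102.00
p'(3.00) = -118.00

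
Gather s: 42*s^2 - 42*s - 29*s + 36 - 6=42*s^2 - 71*s + 30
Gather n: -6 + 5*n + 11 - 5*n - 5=0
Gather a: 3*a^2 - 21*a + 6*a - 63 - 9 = 3*a^2 - 15*a - 72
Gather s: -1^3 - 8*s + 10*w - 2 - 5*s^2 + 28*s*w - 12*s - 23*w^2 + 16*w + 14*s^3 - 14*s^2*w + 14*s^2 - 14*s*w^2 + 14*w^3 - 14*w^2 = 14*s^3 + s^2*(9 - 14*w) + s*(-14*w^2 + 28*w - 20) + 14*w^3 - 37*w^2 + 26*w - 3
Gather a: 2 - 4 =-2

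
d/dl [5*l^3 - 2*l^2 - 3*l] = 15*l^2 - 4*l - 3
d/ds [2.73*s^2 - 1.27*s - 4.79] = 5.46*s - 1.27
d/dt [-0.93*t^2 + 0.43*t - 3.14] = 0.43 - 1.86*t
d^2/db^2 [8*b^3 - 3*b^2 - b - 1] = 48*b - 6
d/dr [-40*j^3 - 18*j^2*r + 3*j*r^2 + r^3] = -18*j^2 + 6*j*r + 3*r^2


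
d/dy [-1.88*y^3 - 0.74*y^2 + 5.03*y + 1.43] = -5.64*y^2 - 1.48*y + 5.03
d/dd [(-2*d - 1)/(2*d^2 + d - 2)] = (-4*d^2 - 2*d + (2*d + 1)*(4*d + 1) + 4)/(2*d^2 + d - 2)^2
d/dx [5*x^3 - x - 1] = 15*x^2 - 1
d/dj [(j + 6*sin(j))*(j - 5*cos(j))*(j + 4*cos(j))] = -(j + 6*sin(j))*(j - 5*cos(j))*(4*sin(j) - 1) + (j + 6*sin(j))*(j + 4*cos(j))*(5*sin(j) + 1) + (j - 5*cos(j))*(j + 4*cos(j))*(6*cos(j) + 1)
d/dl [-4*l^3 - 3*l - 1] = -12*l^2 - 3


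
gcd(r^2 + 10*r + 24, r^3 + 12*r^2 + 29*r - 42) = r + 6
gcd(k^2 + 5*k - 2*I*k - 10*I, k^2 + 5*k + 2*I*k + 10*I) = k + 5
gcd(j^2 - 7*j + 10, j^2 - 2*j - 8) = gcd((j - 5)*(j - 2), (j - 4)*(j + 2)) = 1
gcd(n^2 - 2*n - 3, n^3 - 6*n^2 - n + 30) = n - 3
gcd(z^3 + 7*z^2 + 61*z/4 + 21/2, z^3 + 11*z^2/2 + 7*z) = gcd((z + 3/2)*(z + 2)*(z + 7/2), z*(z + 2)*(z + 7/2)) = z^2 + 11*z/2 + 7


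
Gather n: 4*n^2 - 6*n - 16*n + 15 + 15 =4*n^2 - 22*n + 30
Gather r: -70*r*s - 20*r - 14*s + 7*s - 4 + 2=r*(-70*s - 20) - 7*s - 2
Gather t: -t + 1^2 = 1 - t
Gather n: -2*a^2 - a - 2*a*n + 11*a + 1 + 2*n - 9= -2*a^2 + 10*a + n*(2 - 2*a) - 8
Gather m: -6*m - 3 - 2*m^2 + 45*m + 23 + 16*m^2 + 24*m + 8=14*m^2 + 63*m + 28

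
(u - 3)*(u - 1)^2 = u^3 - 5*u^2 + 7*u - 3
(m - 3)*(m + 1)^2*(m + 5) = m^4 + 4*m^3 - 10*m^2 - 28*m - 15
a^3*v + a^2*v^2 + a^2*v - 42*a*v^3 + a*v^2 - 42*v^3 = (a - 6*v)*(a + 7*v)*(a*v + v)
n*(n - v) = n^2 - n*v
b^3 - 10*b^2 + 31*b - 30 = (b - 5)*(b - 3)*(b - 2)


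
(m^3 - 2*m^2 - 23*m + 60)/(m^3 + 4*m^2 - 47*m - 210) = (m^2 - 7*m + 12)/(m^2 - m - 42)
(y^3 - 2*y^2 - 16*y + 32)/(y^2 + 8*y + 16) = (y^2 - 6*y + 8)/(y + 4)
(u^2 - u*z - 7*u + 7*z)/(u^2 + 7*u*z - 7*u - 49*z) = (u - z)/(u + 7*z)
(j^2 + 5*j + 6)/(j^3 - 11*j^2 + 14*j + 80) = (j + 3)/(j^2 - 13*j + 40)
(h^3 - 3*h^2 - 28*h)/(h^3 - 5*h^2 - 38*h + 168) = h*(h + 4)/(h^2 + 2*h - 24)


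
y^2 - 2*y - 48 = (y - 8)*(y + 6)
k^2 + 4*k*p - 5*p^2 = (k - p)*(k + 5*p)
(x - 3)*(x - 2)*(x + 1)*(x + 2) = x^4 - 2*x^3 - 7*x^2 + 8*x + 12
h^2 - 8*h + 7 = (h - 7)*(h - 1)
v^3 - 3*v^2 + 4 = (v - 2)^2*(v + 1)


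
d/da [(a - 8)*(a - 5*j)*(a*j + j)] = j*(3*a^2 - 10*a*j - 14*a + 35*j - 8)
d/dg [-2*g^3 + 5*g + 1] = 5 - 6*g^2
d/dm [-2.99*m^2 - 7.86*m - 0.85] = -5.98*m - 7.86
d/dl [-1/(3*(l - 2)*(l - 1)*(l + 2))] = ((l - 2)*(l - 1) + (l - 2)*(l + 2) + (l - 1)*(l + 2))/(3*(l - 2)^2*(l - 1)^2*(l + 2)^2)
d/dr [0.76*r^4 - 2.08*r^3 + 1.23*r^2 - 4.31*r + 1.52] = 3.04*r^3 - 6.24*r^2 + 2.46*r - 4.31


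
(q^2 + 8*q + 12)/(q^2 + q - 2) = (q + 6)/(q - 1)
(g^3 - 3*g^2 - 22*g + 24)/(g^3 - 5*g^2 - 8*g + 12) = (g + 4)/(g + 2)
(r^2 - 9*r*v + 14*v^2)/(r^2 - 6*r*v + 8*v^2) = (r - 7*v)/(r - 4*v)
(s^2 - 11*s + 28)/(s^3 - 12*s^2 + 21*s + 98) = (s - 4)/(s^2 - 5*s - 14)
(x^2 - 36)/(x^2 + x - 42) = (x + 6)/(x + 7)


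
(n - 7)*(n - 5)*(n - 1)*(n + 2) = n^4 - 11*n^3 + 21*n^2 + 59*n - 70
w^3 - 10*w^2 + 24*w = w*(w - 6)*(w - 4)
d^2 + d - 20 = (d - 4)*(d + 5)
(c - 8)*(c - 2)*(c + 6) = c^3 - 4*c^2 - 44*c + 96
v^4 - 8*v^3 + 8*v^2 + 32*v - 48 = (v - 6)*(v - 2)^2*(v + 2)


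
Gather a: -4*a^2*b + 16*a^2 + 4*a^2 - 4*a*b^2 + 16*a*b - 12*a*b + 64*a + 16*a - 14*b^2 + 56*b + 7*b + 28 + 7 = a^2*(20 - 4*b) + a*(-4*b^2 + 4*b + 80) - 14*b^2 + 63*b + 35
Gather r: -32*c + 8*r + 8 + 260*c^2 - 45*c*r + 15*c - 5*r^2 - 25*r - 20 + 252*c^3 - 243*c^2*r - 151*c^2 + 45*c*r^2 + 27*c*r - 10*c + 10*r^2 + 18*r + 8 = 252*c^3 + 109*c^2 - 27*c + r^2*(45*c + 5) + r*(-243*c^2 - 18*c + 1) - 4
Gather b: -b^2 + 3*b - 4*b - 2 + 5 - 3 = -b^2 - b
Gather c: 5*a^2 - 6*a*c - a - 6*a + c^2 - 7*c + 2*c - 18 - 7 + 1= 5*a^2 - 7*a + c^2 + c*(-6*a - 5) - 24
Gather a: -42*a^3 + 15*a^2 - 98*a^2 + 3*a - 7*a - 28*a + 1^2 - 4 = -42*a^3 - 83*a^2 - 32*a - 3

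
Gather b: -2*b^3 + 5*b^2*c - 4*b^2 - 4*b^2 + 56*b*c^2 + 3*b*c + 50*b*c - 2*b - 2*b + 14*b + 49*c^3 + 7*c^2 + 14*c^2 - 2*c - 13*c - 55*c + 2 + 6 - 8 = -2*b^3 + b^2*(5*c - 8) + b*(56*c^2 + 53*c + 10) + 49*c^3 + 21*c^2 - 70*c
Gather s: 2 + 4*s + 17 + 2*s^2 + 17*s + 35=2*s^2 + 21*s + 54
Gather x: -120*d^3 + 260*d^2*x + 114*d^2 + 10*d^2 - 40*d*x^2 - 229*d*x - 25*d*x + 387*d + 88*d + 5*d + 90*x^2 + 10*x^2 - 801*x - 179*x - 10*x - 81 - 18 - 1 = -120*d^3 + 124*d^2 + 480*d + x^2*(100 - 40*d) + x*(260*d^2 - 254*d - 990) - 100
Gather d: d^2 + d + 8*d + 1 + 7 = d^2 + 9*d + 8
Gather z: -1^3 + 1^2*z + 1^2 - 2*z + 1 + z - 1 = 0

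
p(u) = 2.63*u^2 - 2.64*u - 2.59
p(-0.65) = 0.24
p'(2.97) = 12.98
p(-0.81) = 1.27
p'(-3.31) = -20.05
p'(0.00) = -2.64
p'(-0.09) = -3.11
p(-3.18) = 32.40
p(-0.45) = -0.87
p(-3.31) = 34.96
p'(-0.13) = -3.32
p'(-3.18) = -19.37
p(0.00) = -2.59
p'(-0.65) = -6.06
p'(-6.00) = -34.20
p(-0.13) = -2.20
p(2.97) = 12.77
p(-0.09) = -2.33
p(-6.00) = 107.93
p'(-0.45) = -5.01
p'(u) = 5.26*u - 2.64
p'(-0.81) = -6.90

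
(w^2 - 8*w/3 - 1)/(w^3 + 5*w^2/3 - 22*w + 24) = (3*w + 1)/(3*w^2 + 14*w - 24)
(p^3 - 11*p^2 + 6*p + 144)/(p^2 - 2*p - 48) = (p^2 - 3*p - 18)/(p + 6)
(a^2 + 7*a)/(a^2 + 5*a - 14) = a/(a - 2)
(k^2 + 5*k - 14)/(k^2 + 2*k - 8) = (k + 7)/(k + 4)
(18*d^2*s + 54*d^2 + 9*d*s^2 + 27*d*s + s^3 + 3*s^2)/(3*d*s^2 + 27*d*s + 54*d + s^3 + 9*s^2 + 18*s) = (6*d + s)/(s + 6)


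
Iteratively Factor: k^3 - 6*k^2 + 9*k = (k)*(k^2 - 6*k + 9) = k*(k - 3)*(k - 3)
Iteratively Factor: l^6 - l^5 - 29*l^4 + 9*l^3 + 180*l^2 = (l - 5)*(l^5 + 4*l^4 - 9*l^3 - 36*l^2) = (l - 5)*(l + 4)*(l^4 - 9*l^2) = l*(l - 5)*(l + 4)*(l^3 - 9*l) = l*(l - 5)*(l + 3)*(l + 4)*(l^2 - 3*l) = l^2*(l - 5)*(l + 3)*(l + 4)*(l - 3)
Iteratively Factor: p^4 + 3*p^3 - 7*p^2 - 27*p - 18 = (p + 2)*(p^3 + p^2 - 9*p - 9) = (p + 1)*(p + 2)*(p^2 - 9) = (p - 3)*(p + 1)*(p + 2)*(p + 3)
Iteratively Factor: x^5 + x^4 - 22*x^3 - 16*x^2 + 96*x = (x + 3)*(x^4 - 2*x^3 - 16*x^2 + 32*x) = x*(x + 3)*(x^3 - 2*x^2 - 16*x + 32) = x*(x - 4)*(x + 3)*(x^2 + 2*x - 8) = x*(x - 4)*(x + 3)*(x + 4)*(x - 2)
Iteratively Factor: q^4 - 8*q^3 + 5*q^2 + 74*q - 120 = (q - 2)*(q^3 - 6*q^2 - 7*q + 60) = (q - 5)*(q - 2)*(q^2 - q - 12) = (q - 5)*(q - 2)*(q + 3)*(q - 4)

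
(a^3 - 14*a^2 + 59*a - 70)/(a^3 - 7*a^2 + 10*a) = (a - 7)/a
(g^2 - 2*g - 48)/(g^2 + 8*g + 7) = (g^2 - 2*g - 48)/(g^2 + 8*g + 7)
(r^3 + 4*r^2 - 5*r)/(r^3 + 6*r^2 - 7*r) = (r + 5)/(r + 7)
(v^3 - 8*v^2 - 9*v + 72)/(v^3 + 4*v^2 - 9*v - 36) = (v - 8)/(v + 4)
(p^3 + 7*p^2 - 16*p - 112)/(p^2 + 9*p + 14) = (p^2 - 16)/(p + 2)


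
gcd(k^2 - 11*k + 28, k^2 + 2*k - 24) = k - 4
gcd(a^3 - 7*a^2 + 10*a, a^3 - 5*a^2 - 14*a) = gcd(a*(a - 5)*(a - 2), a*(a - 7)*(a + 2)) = a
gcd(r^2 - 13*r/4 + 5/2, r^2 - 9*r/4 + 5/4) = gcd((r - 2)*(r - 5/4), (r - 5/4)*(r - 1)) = r - 5/4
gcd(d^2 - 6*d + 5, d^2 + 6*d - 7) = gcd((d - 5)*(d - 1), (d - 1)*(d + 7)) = d - 1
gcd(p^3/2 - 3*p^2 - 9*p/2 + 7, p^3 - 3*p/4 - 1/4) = p - 1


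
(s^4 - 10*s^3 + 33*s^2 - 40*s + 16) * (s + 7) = s^5 - 3*s^4 - 37*s^3 + 191*s^2 - 264*s + 112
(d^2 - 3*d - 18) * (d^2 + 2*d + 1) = d^4 - d^3 - 23*d^2 - 39*d - 18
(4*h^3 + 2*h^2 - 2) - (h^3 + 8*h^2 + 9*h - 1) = 3*h^3 - 6*h^2 - 9*h - 1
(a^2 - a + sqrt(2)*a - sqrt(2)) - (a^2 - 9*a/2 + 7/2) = sqrt(2)*a + 7*a/2 - 7/2 - sqrt(2)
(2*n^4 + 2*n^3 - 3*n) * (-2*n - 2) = -4*n^5 - 8*n^4 - 4*n^3 + 6*n^2 + 6*n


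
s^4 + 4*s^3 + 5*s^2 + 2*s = s*(s + 1)^2*(s + 2)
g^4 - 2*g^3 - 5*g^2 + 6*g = g*(g - 3)*(g - 1)*(g + 2)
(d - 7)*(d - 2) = d^2 - 9*d + 14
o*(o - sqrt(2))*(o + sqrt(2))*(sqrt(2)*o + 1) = sqrt(2)*o^4 + o^3 - 2*sqrt(2)*o^2 - 2*o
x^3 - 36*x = x*(x - 6)*(x + 6)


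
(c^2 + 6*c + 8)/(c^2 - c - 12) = (c^2 + 6*c + 8)/(c^2 - c - 12)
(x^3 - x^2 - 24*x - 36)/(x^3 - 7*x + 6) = (x^2 - 4*x - 12)/(x^2 - 3*x + 2)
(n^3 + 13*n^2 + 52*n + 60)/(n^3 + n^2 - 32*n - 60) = (n + 6)/(n - 6)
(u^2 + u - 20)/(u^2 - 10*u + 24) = (u + 5)/(u - 6)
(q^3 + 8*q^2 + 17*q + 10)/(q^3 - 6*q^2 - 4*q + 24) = (q^2 + 6*q + 5)/(q^2 - 8*q + 12)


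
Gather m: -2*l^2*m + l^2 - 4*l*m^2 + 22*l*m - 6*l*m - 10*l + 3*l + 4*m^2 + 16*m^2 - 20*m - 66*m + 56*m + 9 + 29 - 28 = l^2 - 7*l + m^2*(20 - 4*l) + m*(-2*l^2 + 16*l - 30) + 10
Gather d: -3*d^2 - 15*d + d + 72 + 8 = -3*d^2 - 14*d + 80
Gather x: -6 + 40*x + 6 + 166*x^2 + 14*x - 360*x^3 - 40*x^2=-360*x^3 + 126*x^2 + 54*x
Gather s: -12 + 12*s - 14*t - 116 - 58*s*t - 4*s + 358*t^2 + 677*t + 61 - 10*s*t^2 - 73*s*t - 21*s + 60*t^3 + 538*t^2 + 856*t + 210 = s*(-10*t^2 - 131*t - 13) + 60*t^3 + 896*t^2 + 1519*t + 143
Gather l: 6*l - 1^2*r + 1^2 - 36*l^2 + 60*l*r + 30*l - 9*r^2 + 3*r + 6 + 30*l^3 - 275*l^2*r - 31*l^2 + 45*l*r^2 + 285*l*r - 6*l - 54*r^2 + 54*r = 30*l^3 + l^2*(-275*r - 67) + l*(45*r^2 + 345*r + 30) - 63*r^2 + 56*r + 7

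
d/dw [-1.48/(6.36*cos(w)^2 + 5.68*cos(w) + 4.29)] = -(18.8256*cos(w) + 8.4064)*sin(w)/(6.36*cos(w)^2 + 5.68*cos(w) + 4.29)^2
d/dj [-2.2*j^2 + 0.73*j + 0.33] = 0.73 - 4.4*j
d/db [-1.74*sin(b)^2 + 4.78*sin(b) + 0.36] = (4.78 - 3.48*sin(b))*cos(b)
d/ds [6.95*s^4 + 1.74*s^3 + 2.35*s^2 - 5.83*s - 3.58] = 27.8*s^3 + 5.22*s^2 + 4.7*s - 5.83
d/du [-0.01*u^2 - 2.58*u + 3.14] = -0.02*u - 2.58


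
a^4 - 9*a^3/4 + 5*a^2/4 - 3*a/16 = a*(a - 3/2)*(a - 1/2)*(a - 1/4)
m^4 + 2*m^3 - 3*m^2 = m^2*(m - 1)*(m + 3)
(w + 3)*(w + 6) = w^2 + 9*w + 18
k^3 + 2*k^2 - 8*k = k*(k - 2)*(k + 4)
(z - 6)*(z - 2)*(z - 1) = z^3 - 9*z^2 + 20*z - 12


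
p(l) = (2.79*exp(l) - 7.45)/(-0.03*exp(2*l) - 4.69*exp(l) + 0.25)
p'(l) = (2.79*exp(l) - 7.45)*(0.06*exp(2*l) + 4.69*exp(l))/(-0.03*exp(2*l) - 4.69*exp(l) + 0.25)^2 + 2.79*exp(l)/(-0.03*exp(2*l) - 4.69*exp(l) + 0.25)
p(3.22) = -0.46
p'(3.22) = 0.01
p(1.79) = -0.32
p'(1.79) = -0.24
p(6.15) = -0.15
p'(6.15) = 0.11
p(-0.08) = 1.19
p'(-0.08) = -1.89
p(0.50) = 0.38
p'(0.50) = -1.00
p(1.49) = -0.23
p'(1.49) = -0.34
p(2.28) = -0.41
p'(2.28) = -0.13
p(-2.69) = 105.99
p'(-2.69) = -495.82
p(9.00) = -0.01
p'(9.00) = 0.01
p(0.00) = 1.04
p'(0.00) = -1.73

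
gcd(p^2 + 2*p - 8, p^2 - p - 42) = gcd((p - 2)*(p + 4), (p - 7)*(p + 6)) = 1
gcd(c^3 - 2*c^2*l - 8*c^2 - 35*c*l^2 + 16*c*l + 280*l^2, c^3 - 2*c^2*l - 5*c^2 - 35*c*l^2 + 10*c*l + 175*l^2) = c^2 - 2*c*l - 35*l^2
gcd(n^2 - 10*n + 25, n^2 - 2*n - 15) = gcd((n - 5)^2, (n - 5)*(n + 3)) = n - 5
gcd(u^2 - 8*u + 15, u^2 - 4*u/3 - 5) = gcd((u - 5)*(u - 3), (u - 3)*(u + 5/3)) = u - 3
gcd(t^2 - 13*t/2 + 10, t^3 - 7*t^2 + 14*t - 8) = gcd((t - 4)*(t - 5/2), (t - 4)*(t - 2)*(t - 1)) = t - 4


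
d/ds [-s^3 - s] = -3*s^2 - 1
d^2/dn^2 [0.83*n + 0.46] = 0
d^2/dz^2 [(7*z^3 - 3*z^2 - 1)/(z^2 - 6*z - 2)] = 2*(248*z^3 + 231*z^2 + 102*z - 50)/(z^6 - 18*z^5 + 102*z^4 - 144*z^3 - 204*z^2 - 72*z - 8)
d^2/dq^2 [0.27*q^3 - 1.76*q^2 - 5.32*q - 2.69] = 1.62*q - 3.52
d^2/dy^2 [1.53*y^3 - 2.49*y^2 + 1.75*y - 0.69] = 9.18*y - 4.98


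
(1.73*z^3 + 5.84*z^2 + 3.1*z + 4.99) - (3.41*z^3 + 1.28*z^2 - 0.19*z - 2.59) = -1.68*z^3 + 4.56*z^2 + 3.29*z + 7.58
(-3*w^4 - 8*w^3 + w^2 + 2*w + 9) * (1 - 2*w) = 6*w^5 + 13*w^4 - 10*w^3 - 3*w^2 - 16*w + 9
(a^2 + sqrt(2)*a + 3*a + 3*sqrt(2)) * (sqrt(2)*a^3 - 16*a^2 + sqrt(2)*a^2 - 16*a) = sqrt(2)*a^5 - 14*a^4 + 4*sqrt(2)*a^4 - 56*a^3 - 13*sqrt(2)*a^3 - 64*sqrt(2)*a^2 - 42*a^2 - 48*sqrt(2)*a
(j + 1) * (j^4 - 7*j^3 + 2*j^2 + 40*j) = j^5 - 6*j^4 - 5*j^3 + 42*j^2 + 40*j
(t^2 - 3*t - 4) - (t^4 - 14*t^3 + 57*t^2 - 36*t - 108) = -t^4 + 14*t^3 - 56*t^2 + 33*t + 104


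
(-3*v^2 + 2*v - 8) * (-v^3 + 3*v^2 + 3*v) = 3*v^5 - 11*v^4 + 5*v^3 - 18*v^2 - 24*v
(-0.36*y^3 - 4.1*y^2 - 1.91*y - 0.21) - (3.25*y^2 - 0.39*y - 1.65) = -0.36*y^3 - 7.35*y^2 - 1.52*y + 1.44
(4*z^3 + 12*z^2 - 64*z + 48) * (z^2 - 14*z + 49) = 4*z^5 - 44*z^4 - 36*z^3 + 1532*z^2 - 3808*z + 2352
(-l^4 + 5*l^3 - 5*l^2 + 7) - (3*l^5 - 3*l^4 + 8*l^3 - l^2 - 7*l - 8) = -3*l^5 + 2*l^4 - 3*l^3 - 4*l^2 + 7*l + 15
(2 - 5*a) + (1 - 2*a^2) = -2*a^2 - 5*a + 3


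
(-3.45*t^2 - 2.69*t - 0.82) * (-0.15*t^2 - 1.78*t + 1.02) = 0.5175*t^4 + 6.5445*t^3 + 1.3922*t^2 - 1.2842*t - 0.8364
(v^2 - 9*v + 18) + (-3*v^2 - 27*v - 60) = -2*v^2 - 36*v - 42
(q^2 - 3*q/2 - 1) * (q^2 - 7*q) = q^4 - 17*q^3/2 + 19*q^2/2 + 7*q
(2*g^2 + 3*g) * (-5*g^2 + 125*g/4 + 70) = -10*g^4 + 95*g^3/2 + 935*g^2/4 + 210*g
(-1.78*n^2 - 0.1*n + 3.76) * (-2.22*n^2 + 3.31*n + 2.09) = 3.9516*n^4 - 5.6698*n^3 - 12.3984*n^2 + 12.2366*n + 7.8584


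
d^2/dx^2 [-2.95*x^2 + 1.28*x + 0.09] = -5.90000000000000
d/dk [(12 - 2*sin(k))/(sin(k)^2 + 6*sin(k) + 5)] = 2*(sin(k)^2 - 12*sin(k) - 41)*cos(k)/(sin(k)^2 + 6*sin(k) + 5)^2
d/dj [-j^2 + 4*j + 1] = 4 - 2*j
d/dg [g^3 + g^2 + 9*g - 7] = 3*g^2 + 2*g + 9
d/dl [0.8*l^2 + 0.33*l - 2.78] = 1.6*l + 0.33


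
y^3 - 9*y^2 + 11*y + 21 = (y - 7)*(y - 3)*(y + 1)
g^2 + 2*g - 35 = (g - 5)*(g + 7)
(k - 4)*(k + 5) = k^2 + k - 20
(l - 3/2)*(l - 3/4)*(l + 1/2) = l^3 - 7*l^2/4 + 9/16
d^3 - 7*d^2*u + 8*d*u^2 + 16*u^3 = (d - 4*u)^2*(d + u)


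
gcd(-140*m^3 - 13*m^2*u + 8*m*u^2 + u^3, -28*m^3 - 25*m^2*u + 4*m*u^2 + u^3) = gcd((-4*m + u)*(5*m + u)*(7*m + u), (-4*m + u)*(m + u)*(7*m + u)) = -28*m^2 + 3*m*u + u^2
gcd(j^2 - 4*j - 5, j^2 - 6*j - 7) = j + 1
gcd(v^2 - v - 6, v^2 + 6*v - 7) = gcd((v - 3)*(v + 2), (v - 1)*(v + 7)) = 1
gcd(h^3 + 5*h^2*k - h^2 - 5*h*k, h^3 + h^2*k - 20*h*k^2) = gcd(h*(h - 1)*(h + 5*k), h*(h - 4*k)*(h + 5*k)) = h^2 + 5*h*k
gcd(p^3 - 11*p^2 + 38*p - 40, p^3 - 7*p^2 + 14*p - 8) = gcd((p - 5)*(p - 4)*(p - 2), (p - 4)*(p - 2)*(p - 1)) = p^2 - 6*p + 8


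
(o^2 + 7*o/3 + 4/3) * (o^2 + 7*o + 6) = o^4 + 28*o^3/3 + 71*o^2/3 + 70*o/3 + 8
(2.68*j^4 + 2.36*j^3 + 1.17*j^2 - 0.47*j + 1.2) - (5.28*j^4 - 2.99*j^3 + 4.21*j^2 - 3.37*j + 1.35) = -2.6*j^4 + 5.35*j^3 - 3.04*j^2 + 2.9*j - 0.15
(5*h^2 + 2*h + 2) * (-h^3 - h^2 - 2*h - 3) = -5*h^5 - 7*h^4 - 14*h^3 - 21*h^2 - 10*h - 6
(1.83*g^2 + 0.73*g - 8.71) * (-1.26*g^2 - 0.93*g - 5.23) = -2.3058*g^4 - 2.6217*g^3 + 0.724799999999999*g^2 + 4.2824*g + 45.5533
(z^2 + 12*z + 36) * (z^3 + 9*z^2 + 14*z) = z^5 + 21*z^4 + 158*z^3 + 492*z^2 + 504*z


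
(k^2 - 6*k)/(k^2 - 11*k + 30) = k/(k - 5)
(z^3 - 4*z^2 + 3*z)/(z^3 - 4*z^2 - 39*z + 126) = z*(z - 1)/(z^2 - z - 42)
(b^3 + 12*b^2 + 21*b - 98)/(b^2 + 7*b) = b + 5 - 14/b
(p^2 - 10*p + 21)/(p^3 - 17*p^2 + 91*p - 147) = 1/(p - 7)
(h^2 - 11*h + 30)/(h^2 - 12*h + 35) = (h - 6)/(h - 7)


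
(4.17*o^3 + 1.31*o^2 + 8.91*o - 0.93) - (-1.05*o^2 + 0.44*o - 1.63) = 4.17*o^3 + 2.36*o^2 + 8.47*o + 0.7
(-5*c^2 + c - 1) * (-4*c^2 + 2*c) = 20*c^4 - 14*c^3 + 6*c^2 - 2*c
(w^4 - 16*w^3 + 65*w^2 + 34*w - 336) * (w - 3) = w^5 - 19*w^4 + 113*w^3 - 161*w^2 - 438*w + 1008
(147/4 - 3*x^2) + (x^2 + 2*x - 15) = -2*x^2 + 2*x + 87/4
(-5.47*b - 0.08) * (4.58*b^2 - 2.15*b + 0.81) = -25.0526*b^3 + 11.3941*b^2 - 4.2587*b - 0.0648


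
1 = 1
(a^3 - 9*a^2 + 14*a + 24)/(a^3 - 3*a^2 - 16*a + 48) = (a^2 - 5*a - 6)/(a^2 + a - 12)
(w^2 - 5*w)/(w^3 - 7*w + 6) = w*(w - 5)/(w^3 - 7*w + 6)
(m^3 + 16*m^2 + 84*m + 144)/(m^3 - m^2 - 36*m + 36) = (m^2 + 10*m + 24)/(m^2 - 7*m + 6)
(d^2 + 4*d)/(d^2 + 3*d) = (d + 4)/(d + 3)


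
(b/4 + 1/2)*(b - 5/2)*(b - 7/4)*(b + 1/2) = b^4/4 - 7*b^3/16 - 21*b^2/16 + 107*b/64 + 35/32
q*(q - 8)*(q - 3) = q^3 - 11*q^2 + 24*q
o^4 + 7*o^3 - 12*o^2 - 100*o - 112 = (o - 4)*(o + 2)^2*(o + 7)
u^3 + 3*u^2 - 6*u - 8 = (u - 2)*(u + 1)*(u + 4)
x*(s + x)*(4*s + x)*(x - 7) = 4*s^2*x^2 - 28*s^2*x + 5*s*x^3 - 35*s*x^2 + x^4 - 7*x^3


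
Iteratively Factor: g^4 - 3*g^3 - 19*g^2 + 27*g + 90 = (g + 2)*(g^3 - 5*g^2 - 9*g + 45) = (g + 2)*(g + 3)*(g^2 - 8*g + 15) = (g - 3)*(g + 2)*(g + 3)*(g - 5)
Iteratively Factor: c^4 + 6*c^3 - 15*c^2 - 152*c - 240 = (c + 4)*(c^3 + 2*c^2 - 23*c - 60) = (c + 4)^2*(c^2 - 2*c - 15) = (c + 3)*(c + 4)^2*(c - 5)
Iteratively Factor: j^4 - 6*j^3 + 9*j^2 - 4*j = (j - 4)*(j^3 - 2*j^2 + j) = j*(j - 4)*(j^2 - 2*j + 1) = j*(j - 4)*(j - 1)*(j - 1)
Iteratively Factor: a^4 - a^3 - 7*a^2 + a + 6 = (a + 2)*(a^3 - 3*a^2 - a + 3) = (a - 3)*(a + 2)*(a^2 - 1) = (a - 3)*(a + 1)*(a + 2)*(a - 1)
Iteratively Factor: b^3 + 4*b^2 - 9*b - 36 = (b + 3)*(b^2 + b - 12) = (b + 3)*(b + 4)*(b - 3)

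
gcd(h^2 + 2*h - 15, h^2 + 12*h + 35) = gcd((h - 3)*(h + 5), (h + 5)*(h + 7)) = h + 5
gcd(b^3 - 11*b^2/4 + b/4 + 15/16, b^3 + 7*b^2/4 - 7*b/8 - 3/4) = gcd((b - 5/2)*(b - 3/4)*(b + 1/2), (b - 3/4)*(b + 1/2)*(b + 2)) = b^2 - b/4 - 3/8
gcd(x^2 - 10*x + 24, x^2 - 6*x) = x - 6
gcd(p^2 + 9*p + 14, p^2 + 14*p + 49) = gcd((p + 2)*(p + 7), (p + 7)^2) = p + 7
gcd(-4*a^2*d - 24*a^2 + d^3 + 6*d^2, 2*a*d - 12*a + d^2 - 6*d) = 2*a + d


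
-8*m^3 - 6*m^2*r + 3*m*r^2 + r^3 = (-2*m + r)*(m + r)*(4*m + r)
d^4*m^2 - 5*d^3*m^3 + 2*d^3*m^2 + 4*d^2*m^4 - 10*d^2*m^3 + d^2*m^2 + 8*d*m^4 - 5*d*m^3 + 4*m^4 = (d - 4*m)*(d - m)*(d*m + m)^2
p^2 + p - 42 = (p - 6)*(p + 7)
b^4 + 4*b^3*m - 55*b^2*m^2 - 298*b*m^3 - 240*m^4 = (b - 8*m)*(b + m)*(b + 5*m)*(b + 6*m)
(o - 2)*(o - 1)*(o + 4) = o^3 + o^2 - 10*o + 8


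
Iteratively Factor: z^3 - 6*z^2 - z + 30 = (z - 5)*(z^2 - z - 6) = (z - 5)*(z - 3)*(z + 2)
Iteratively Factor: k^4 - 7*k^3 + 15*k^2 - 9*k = (k - 3)*(k^3 - 4*k^2 + 3*k) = (k - 3)*(k - 1)*(k^2 - 3*k) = (k - 3)^2*(k - 1)*(k)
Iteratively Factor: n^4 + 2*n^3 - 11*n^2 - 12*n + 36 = (n - 2)*(n^3 + 4*n^2 - 3*n - 18) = (n - 2)^2*(n^2 + 6*n + 9) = (n - 2)^2*(n + 3)*(n + 3)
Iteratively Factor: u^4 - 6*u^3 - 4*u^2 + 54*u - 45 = (u - 3)*(u^3 - 3*u^2 - 13*u + 15) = (u - 3)*(u - 1)*(u^2 - 2*u - 15) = (u - 5)*(u - 3)*(u - 1)*(u + 3)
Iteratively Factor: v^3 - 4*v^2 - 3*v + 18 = (v - 3)*(v^2 - v - 6) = (v - 3)*(v + 2)*(v - 3)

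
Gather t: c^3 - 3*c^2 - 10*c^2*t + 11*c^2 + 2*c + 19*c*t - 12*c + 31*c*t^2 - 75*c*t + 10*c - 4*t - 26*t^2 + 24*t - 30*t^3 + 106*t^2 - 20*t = c^3 + 8*c^2 - 30*t^3 + t^2*(31*c + 80) + t*(-10*c^2 - 56*c)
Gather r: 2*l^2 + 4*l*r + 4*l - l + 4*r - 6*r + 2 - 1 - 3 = 2*l^2 + 3*l + r*(4*l - 2) - 2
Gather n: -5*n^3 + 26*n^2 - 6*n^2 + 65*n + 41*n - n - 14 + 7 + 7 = -5*n^3 + 20*n^2 + 105*n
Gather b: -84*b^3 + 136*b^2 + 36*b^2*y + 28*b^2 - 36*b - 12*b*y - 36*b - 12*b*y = -84*b^3 + b^2*(36*y + 164) + b*(-24*y - 72)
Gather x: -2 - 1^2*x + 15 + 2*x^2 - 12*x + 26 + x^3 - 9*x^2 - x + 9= x^3 - 7*x^2 - 14*x + 48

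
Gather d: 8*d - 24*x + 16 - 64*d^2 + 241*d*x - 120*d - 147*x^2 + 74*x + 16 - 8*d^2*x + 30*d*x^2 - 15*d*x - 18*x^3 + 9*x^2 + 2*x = d^2*(-8*x - 64) + d*(30*x^2 + 226*x - 112) - 18*x^3 - 138*x^2 + 52*x + 32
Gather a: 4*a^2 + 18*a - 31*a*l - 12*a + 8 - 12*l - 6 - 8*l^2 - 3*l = 4*a^2 + a*(6 - 31*l) - 8*l^2 - 15*l + 2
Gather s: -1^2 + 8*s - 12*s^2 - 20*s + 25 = -12*s^2 - 12*s + 24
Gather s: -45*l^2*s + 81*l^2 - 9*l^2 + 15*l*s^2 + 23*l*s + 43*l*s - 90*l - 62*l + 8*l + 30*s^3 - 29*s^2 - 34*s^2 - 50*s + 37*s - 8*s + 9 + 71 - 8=72*l^2 - 144*l + 30*s^3 + s^2*(15*l - 63) + s*(-45*l^2 + 66*l - 21) + 72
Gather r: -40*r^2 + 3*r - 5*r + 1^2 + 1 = -40*r^2 - 2*r + 2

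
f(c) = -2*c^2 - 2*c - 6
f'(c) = -4*c - 2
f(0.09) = -6.20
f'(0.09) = -2.36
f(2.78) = -27.02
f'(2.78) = -13.12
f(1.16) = -11.01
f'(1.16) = -6.64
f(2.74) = -26.50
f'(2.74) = -12.96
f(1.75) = -15.62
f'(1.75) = -9.00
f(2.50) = -23.50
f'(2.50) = -12.00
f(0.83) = -9.04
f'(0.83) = -5.32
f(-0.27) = -5.61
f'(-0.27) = -0.92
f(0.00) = -6.00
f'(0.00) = -2.00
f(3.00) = -30.00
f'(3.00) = -14.00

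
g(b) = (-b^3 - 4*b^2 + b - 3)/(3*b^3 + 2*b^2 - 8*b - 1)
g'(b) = (-9*b^2 - 4*b + 8)*(-b^3 - 4*b^2 + b - 3)/(3*b^3 + 2*b^2 - 8*b - 1)^2 + (-3*b^2 - 8*b + 1)/(3*b^3 + 2*b^2 - 8*b - 1)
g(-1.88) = -10.53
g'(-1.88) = 150.67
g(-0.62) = -1.23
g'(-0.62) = -0.95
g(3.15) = -0.81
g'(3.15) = 0.25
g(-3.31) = 0.23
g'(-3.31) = 0.37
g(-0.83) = -1.13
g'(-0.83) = -0.04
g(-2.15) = 3.14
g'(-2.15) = 16.95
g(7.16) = -0.50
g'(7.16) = 0.03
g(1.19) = 3.48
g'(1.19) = 17.42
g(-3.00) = 0.38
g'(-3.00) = 0.62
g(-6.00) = -0.12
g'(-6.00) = 0.05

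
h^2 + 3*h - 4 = (h - 1)*(h + 4)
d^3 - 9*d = d*(d - 3)*(d + 3)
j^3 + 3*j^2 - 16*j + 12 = (j - 2)*(j - 1)*(j + 6)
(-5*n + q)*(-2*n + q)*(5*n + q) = 50*n^3 - 25*n^2*q - 2*n*q^2 + q^3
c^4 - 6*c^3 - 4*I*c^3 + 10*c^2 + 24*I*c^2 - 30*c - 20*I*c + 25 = (c - 5)*(c - 1)*(c - 5*I)*(c + I)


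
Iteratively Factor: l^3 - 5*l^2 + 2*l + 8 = (l - 4)*(l^2 - l - 2) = (l - 4)*(l - 2)*(l + 1)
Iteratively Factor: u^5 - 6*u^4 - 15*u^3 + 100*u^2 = (u - 5)*(u^4 - u^3 - 20*u^2) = u*(u - 5)*(u^3 - u^2 - 20*u) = u*(u - 5)^2*(u^2 + 4*u) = u^2*(u - 5)^2*(u + 4)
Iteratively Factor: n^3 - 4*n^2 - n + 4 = (n + 1)*(n^2 - 5*n + 4) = (n - 1)*(n + 1)*(n - 4)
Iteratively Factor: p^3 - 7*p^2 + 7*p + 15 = (p - 3)*(p^2 - 4*p - 5) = (p - 3)*(p + 1)*(p - 5)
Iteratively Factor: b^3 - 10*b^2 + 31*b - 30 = (b - 2)*(b^2 - 8*b + 15) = (b - 3)*(b - 2)*(b - 5)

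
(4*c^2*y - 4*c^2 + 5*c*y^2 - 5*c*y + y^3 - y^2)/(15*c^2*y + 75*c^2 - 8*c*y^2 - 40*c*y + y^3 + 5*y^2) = (4*c^2*y - 4*c^2 + 5*c*y^2 - 5*c*y + y^3 - y^2)/(15*c^2*y + 75*c^2 - 8*c*y^2 - 40*c*y + y^3 + 5*y^2)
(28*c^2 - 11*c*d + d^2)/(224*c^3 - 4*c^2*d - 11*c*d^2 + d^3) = (4*c - d)/(32*c^2 + 4*c*d - d^2)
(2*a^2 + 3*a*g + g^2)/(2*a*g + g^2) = (a + g)/g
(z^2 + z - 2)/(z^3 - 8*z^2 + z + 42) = (z - 1)/(z^2 - 10*z + 21)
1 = 1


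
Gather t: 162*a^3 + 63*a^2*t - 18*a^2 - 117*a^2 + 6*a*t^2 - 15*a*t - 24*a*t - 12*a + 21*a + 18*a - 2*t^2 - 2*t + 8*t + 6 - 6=162*a^3 - 135*a^2 + 27*a + t^2*(6*a - 2) + t*(63*a^2 - 39*a + 6)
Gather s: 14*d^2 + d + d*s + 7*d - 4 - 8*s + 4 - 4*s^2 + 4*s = 14*d^2 + 8*d - 4*s^2 + s*(d - 4)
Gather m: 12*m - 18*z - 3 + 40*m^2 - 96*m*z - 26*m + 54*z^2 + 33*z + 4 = 40*m^2 + m*(-96*z - 14) + 54*z^2 + 15*z + 1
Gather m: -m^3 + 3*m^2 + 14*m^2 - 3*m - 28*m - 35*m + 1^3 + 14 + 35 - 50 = -m^3 + 17*m^2 - 66*m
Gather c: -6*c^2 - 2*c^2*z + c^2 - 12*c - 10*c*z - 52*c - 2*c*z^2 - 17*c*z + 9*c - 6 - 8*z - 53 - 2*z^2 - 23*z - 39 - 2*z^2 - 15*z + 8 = c^2*(-2*z - 5) + c*(-2*z^2 - 27*z - 55) - 4*z^2 - 46*z - 90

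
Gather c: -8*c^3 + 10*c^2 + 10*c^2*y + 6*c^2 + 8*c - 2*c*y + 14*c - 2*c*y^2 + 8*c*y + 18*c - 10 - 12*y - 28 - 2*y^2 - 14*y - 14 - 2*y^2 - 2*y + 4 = -8*c^3 + c^2*(10*y + 16) + c*(-2*y^2 + 6*y + 40) - 4*y^2 - 28*y - 48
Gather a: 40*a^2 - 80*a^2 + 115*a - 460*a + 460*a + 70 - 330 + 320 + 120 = -40*a^2 + 115*a + 180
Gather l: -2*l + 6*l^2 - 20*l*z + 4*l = 6*l^2 + l*(2 - 20*z)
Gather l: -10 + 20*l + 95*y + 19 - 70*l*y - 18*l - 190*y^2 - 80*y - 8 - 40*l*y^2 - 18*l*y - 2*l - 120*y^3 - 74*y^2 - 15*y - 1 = l*(-40*y^2 - 88*y) - 120*y^3 - 264*y^2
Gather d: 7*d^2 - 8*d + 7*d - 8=7*d^2 - d - 8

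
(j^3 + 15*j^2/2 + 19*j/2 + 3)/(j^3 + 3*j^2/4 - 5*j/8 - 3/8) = 4*(j + 6)/(4*j - 3)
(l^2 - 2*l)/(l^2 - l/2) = 2*(l - 2)/(2*l - 1)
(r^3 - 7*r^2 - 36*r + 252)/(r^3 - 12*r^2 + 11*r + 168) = (r^2 - 36)/(r^2 - 5*r - 24)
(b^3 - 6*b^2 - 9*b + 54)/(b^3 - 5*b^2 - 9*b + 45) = (b - 6)/(b - 5)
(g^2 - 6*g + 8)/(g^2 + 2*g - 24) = (g - 2)/(g + 6)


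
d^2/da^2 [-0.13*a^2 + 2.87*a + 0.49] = -0.260000000000000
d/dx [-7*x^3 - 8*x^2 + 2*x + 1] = -21*x^2 - 16*x + 2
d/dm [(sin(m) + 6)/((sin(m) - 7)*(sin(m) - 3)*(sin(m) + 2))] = 2*(-sin(m)^3 - 5*sin(m)^2 + 48*sin(m) + 18)*cos(m)/((sin(m) - 7)^2*(sin(m) - 3)^2*(sin(m) + 2)^2)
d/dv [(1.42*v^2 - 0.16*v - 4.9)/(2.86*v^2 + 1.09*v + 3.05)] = (2.0054*v^2 + 36.69*v + 4.853)/(8.1796*v^4 + 6.2348*v^3 + 18.6341*v^2 + 6.649*v + 9.3025)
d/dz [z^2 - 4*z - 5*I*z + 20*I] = 2*z - 4 - 5*I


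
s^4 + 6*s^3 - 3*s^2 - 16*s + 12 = (s - 1)^2*(s + 2)*(s + 6)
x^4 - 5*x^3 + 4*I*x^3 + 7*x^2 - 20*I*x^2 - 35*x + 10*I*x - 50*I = (x - 5)*(x - 2*I)*(x + I)*(x + 5*I)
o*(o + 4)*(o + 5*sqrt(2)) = o^3 + 4*o^2 + 5*sqrt(2)*o^2 + 20*sqrt(2)*o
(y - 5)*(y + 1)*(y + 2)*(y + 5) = y^4 + 3*y^3 - 23*y^2 - 75*y - 50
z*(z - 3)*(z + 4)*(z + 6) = z^4 + 7*z^3 - 6*z^2 - 72*z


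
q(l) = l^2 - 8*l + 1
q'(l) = 2*l - 8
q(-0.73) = 7.37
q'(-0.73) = -9.46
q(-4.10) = 50.61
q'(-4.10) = -16.20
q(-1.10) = 11.01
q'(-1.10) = -10.20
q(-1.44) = 14.59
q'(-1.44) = -10.88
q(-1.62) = 16.58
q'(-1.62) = -11.24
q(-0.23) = 2.89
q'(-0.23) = -8.46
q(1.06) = -6.36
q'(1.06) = -5.88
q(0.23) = -0.79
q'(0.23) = -7.54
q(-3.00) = 34.00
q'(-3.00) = -14.00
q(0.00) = 1.00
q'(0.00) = -8.00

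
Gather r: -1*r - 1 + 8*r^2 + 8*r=8*r^2 + 7*r - 1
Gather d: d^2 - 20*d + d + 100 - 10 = d^2 - 19*d + 90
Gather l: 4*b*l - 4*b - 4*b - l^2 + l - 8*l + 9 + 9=-8*b - l^2 + l*(4*b - 7) + 18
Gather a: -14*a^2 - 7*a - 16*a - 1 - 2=-14*a^2 - 23*a - 3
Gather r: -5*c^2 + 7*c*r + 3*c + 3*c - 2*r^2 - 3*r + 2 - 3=-5*c^2 + 6*c - 2*r^2 + r*(7*c - 3) - 1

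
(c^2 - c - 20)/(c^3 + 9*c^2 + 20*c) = (c - 5)/(c*(c + 5))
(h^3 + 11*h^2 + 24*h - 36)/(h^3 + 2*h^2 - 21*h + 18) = (h + 6)/(h - 3)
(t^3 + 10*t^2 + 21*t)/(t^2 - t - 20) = t*(t^2 + 10*t + 21)/(t^2 - t - 20)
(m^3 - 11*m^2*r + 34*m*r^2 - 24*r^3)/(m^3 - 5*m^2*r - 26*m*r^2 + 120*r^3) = (m - r)/(m + 5*r)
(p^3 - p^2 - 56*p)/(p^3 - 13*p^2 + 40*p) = (p + 7)/(p - 5)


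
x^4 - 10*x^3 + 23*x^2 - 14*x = x*(x - 7)*(x - 2)*(x - 1)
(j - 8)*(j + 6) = j^2 - 2*j - 48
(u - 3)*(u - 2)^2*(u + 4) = u^4 - 3*u^3 - 12*u^2 + 52*u - 48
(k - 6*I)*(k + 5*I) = k^2 - I*k + 30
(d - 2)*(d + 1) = d^2 - d - 2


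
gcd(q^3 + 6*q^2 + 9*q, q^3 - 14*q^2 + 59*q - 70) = 1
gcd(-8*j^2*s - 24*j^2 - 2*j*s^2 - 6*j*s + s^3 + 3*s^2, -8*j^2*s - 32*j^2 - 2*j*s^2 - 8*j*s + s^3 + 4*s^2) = -8*j^2 - 2*j*s + s^2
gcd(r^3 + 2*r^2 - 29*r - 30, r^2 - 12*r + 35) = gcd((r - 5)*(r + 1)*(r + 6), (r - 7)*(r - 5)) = r - 5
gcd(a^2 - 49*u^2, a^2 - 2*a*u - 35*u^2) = -a + 7*u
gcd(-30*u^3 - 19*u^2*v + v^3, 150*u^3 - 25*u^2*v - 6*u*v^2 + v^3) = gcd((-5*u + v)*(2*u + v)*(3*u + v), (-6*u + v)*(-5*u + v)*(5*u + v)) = 5*u - v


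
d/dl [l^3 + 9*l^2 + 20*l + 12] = 3*l^2 + 18*l + 20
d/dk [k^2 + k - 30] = 2*k + 1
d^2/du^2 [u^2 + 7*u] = 2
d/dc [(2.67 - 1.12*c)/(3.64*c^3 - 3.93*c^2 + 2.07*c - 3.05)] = (8.1536*c^3 - 33.558*c^2 + 20.9862*c - 2.1109)/(13.2496*c^6 - 28.6104*c^5 + 30.5145*c^4 - 38.4742*c^3 + 28.2579*c^2 - 12.627*c + 9.3025)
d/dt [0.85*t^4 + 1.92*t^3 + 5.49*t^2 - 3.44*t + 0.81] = 3.4*t^3 + 5.76*t^2 + 10.98*t - 3.44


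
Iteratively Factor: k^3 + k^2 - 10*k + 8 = (k + 4)*(k^2 - 3*k + 2) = (k - 2)*(k + 4)*(k - 1)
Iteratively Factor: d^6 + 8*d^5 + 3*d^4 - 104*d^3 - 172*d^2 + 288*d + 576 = (d + 2)*(d^5 + 6*d^4 - 9*d^3 - 86*d^2 + 288) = (d + 2)*(d + 3)*(d^4 + 3*d^3 - 18*d^2 - 32*d + 96) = (d + 2)*(d + 3)*(d + 4)*(d^3 - d^2 - 14*d + 24) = (d - 2)*(d + 2)*(d + 3)*(d + 4)*(d^2 + d - 12) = (d - 3)*(d - 2)*(d + 2)*(d + 3)*(d + 4)*(d + 4)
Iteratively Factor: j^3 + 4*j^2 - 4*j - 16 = (j + 4)*(j^2 - 4) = (j - 2)*(j + 4)*(j + 2)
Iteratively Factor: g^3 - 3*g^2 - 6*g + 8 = (g - 4)*(g^2 + g - 2) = (g - 4)*(g + 2)*(g - 1)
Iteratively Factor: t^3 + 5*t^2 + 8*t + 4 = (t + 2)*(t^2 + 3*t + 2) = (t + 2)^2*(t + 1)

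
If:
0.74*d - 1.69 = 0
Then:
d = 2.28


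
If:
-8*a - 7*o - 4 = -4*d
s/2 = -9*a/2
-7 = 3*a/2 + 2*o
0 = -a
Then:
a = 0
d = -41/8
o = -7/2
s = 0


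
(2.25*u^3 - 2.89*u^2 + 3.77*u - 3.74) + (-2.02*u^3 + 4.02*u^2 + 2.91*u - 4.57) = 0.23*u^3 + 1.13*u^2 + 6.68*u - 8.31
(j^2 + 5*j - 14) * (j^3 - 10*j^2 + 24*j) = j^5 - 5*j^4 - 40*j^3 + 260*j^2 - 336*j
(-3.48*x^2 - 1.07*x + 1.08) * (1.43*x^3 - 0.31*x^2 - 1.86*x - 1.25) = -4.9764*x^5 - 0.4513*x^4 + 8.3489*x^3 + 6.0054*x^2 - 0.6713*x - 1.35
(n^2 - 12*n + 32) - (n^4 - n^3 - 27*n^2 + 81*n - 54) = -n^4 + n^3 + 28*n^2 - 93*n + 86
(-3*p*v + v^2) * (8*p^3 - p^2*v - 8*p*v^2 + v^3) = -24*p^4*v + 11*p^3*v^2 + 23*p^2*v^3 - 11*p*v^4 + v^5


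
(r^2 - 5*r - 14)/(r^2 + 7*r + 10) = (r - 7)/(r + 5)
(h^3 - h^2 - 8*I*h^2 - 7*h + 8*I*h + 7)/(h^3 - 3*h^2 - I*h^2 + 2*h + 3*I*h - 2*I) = (h - 7*I)/(h - 2)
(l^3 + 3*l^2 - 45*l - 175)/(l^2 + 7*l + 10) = (l^2 - 2*l - 35)/(l + 2)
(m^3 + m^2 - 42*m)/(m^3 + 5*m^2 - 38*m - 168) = m/(m + 4)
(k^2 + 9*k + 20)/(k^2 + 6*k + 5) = (k + 4)/(k + 1)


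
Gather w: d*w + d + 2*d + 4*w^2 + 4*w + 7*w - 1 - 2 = 3*d + 4*w^2 + w*(d + 11) - 3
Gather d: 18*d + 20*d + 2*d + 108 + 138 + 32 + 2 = 40*d + 280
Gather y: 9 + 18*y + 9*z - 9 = 18*y + 9*z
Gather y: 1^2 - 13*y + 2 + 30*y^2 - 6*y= 30*y^2 - 19*y + 3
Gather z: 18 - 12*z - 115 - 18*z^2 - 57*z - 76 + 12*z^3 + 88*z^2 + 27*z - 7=12*z^3 + 70*z^2 - 42*z - 180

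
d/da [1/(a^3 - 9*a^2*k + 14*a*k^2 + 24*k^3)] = (-3*a^2 + 18*a*k - 14*k^2)/(a^3 - 9*a^2*k + 14*a*k^2 + 24*k^3)^2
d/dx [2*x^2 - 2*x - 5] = 4*x - 2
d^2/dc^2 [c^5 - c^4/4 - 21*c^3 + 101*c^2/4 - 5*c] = 20*c^3 - 3*c^2 - 126*c + 101/2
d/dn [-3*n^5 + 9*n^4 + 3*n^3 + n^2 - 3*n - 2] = -15*n^4 + 36*n^3 + 9*n^2 + 2*n - 3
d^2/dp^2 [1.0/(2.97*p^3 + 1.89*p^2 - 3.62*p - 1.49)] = (-(17.82*p + 3.78)*(2.97*p^3 + 1.89*p^2 - 3.62*p - 1.49) + 1.0*(8.91*p^2 + 3.78*p - 3.62)*(17.82*p^2 + 7.56*p - 7.24))/(2.97*p^3 + 1.89*p^2 - 3.62*p - 1.49)^3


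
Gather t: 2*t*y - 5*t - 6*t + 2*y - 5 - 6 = t*(2*y - 11) + 2*y - 11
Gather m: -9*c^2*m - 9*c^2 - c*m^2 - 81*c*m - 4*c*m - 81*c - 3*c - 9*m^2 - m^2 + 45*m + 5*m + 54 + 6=-9*c^2 - 84*c + m^2*(-c - 10) + m*(-9*c^2 - 85*c + 50) + 60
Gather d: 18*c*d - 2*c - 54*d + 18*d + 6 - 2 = -2*c + d*(18*c - 36) + 4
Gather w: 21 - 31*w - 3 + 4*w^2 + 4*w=4*w^2 - 27*w + 18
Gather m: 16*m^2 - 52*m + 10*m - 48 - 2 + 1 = 16*m^2 - 42*m - 49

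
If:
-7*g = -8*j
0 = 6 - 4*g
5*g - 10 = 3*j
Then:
No Solution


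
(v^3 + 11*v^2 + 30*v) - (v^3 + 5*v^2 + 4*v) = 6*v^2 + 26*v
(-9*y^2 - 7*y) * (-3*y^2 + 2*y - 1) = 27*y^4 + 3*y^3 - 5*y^2 + 7*y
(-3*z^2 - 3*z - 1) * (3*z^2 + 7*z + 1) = -9*z^4 - 30*z^3 - 27*z^2 - 10*z - 1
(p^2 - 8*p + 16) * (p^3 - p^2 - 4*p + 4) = p^5 - 9*p^4 + 20*p^3 + 20*p^2 - 96*p + 64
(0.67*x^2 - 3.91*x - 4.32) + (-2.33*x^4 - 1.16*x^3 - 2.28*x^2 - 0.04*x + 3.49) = -2.33*x^4 - 1.16*x^3 - 1.61*x^2 - 3.95*x - 0.83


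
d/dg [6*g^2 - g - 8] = 12*g - 1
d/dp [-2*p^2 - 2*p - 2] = -4*p - 2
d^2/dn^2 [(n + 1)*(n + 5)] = 2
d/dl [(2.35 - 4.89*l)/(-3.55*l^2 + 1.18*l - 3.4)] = (-17.3595*l^2 + 16.685*l + 13.853)/(12.6025*l^4 - 8.378*l^3 + 25.5324*l^2 - 8.024*l + 11.56)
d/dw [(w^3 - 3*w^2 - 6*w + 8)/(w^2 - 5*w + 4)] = 1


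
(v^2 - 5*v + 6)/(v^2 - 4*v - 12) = (-v^2 + 5*v - 6)/(-v^2 + 4*v + 12)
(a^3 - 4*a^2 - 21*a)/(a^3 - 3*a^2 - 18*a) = (a - 7)/(a - 6)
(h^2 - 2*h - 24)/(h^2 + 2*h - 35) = (h^2 - 2*h - 24)/(h^2 + 2*h - 35)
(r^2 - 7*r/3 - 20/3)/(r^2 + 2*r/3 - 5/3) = (r - 4)/(r - 1)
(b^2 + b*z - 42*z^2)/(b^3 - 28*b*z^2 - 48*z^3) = (b + 7*z)/(b^2 + 6*b*z + 8*z^2)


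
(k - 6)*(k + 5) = k^2 - k - 30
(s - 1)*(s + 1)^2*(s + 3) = s^4 + 4*s^3 + 2*s^2 - 4*s - 3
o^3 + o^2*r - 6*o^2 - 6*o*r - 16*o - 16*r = (o - 8)*(o + 2)*(o + r)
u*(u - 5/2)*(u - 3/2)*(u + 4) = u^4 - 49*u^2/4 + 15*u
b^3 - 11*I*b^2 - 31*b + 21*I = (b - 7*I)*(b - 3*I)*(b - I)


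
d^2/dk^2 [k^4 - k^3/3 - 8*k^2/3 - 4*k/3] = 12*k^2 - 2*k - 16/3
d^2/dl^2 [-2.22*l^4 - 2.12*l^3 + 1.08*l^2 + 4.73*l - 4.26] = -26.64*l^2 - 12.72*l + 2.16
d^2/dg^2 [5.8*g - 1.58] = 0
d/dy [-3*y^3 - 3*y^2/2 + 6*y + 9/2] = -9*y^2 - 3*y + 6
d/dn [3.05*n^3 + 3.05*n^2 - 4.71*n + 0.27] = 9.15*n^2 + 6.1*n - 4.71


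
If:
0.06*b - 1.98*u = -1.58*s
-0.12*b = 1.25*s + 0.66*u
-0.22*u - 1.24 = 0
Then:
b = 173.02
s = -13.63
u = -5.64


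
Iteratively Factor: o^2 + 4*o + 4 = (o + 2)*(o + 2)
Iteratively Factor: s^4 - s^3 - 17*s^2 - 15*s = (s + 1)*(s^3 - 2*s^2 - 15*s) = (s - 5)*(s + 1)*(s^2 + 3*s) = (s - 5)*(s + 1)*(s + 3)*(s)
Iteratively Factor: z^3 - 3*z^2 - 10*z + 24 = (z - 4)*(z^2 + z - 6) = (z - 4)*(z - 2)*(z + 3)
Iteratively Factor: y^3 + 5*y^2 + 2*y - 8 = (y + 4)*(y^2 + y - 2) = (y + 2)*(y + 4)*(y - 1)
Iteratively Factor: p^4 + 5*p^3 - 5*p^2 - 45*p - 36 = (p + 3)*(p^3 + 2*p^2 - 11*p - 12) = (p + 3)*(p + 4)*(p^2 - 2*p - 3) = (p + 1)*(p + 3)*(p + 4)*(p - 3)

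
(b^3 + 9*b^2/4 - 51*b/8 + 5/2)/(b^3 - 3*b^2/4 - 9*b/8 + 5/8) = (b + 4)/(b + 1)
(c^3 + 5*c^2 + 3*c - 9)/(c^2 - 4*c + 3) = (c^2 + 6*c + 9)/(c - 3)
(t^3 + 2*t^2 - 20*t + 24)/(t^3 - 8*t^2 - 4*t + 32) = (t^2 + 4*t - 12)/(t^2 - 6*t - 16)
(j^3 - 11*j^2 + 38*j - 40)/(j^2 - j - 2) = (j^2 - 9*j + 20)/(j + 1)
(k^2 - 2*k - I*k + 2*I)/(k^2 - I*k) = (k - 2)/k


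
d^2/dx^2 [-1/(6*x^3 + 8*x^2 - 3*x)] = 2*(2*x*(9*x + 4)*(6*x^2 + 8*x - 3) - (18*x^2 + 16*x - 3)^2)/(x^3*(6*x^2 + 8*x - 3)^3)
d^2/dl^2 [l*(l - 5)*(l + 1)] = 6*l - 8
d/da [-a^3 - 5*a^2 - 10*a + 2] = -3*a^2 - 10*a - 10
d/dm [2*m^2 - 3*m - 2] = 4*m - 3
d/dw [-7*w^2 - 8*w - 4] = -14*w - 8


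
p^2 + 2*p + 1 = (p + 1)^2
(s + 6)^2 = s^2 + 12*s + 36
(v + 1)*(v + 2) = v^2 + 3*v + 2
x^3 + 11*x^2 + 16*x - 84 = (x - 2)*(x + 6)*(x + 7)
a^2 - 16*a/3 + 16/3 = (a - 4)*(a - 4/3)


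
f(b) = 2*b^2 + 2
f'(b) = 4*b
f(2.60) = 15.52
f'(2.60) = 10.40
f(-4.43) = 41.25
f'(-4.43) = -17.72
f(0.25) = 2.12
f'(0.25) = 1.00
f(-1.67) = 7.58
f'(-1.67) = -6.68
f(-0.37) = 2.27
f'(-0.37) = -1.48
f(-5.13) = 54.63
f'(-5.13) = -20.52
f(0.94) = 3.77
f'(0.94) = 3.76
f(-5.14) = 54.84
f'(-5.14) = -20.56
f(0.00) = 2.00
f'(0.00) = 0.00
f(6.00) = 74.00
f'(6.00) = 24.00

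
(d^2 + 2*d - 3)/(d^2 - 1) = (d + 3)/(d + 1)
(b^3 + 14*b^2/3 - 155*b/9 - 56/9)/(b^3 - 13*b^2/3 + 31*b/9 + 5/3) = (3*b^2 + 13*b - 56)/(3*b^2 - 14*b + 15)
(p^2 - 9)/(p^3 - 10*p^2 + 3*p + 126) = (p - 3)/(p^2 - 13*p + 42)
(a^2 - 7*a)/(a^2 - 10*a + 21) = a/(a - 3)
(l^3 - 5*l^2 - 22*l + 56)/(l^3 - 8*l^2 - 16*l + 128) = (l^2 - 9*l + 14)/(l^2 - 12*l + 32)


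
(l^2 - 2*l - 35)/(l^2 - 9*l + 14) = (l + 5)/(l - 2)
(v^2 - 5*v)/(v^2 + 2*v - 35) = v/(v + 7)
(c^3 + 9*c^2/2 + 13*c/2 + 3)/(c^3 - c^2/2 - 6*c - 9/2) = (c + 2)/(c - 3)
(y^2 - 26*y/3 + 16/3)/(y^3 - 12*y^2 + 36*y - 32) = (y - 2/3)/(y^2 - 4*y + 4)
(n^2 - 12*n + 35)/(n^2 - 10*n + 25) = (n - 7)/(n - 5)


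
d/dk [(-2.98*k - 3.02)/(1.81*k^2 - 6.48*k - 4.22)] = (5.3938*k^2 + 10.9324*k - 6.994)/(3.2761*k^4 - 23.4576*k^3 + 26.714*k^2 + 54.6912*k + 17.8084)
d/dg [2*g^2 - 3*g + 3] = 4*g - 3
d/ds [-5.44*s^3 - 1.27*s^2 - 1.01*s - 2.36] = -16.32*s^2 - 2.54*s - 1.01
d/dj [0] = 0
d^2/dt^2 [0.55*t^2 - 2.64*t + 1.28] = 1.10000000000000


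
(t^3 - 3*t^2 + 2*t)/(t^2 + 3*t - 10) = t*(t - 1)/(t + 5)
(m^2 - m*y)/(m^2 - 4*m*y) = (m - y)/(m - 4*y)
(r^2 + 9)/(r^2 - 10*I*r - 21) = (r + 3*I)/(r - 7*I)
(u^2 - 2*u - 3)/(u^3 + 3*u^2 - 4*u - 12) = (u^2 - 2*u - 3)/(u^3 + 3*u^2 - 4*u - 12)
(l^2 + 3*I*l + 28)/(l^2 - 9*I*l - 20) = (l + 7*I)/(l - 5*I)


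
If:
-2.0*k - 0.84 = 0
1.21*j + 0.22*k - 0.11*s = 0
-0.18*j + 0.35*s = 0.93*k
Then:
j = -0.03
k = -0.42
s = -1.13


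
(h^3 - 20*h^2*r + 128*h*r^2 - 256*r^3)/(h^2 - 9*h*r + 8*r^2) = (-h^2 + 12*h*r - 32*r^2)/(-h + r)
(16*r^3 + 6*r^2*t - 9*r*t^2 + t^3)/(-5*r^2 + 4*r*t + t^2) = (16*r^3 + 6*r^2*t - 9*r*t^2 + t^3)/(-5*r^2 + 4*r*t + t^2)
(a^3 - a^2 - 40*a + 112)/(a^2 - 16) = (a^2 + 3*a - 28)/(a + 4)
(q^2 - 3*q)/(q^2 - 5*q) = (q - 3)/(q - 5)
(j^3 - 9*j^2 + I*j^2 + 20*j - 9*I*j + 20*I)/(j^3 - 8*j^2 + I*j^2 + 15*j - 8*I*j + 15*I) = (j - 4)/(j - 3)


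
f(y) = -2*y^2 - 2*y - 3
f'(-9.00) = 34.00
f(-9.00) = -147.00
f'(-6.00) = 22.00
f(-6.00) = -63.00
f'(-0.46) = -0.16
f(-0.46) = -2.50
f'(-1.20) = 2.80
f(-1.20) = -3.48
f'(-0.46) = -0.16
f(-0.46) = -2.50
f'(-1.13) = 2.52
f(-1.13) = -3.29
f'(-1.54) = 4.16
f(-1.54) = -4.66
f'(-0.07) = -1.72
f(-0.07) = -2.87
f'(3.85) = -17.40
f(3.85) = -40.34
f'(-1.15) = 2.60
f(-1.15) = -3.34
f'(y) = -4*y - 2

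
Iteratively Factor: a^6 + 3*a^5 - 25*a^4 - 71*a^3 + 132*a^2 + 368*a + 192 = (a - 3)*(a^5 + 6*a^4 - 7*a^3 - 92*a^2 - 144*a - 64) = (a - 3)*(a + 1)*(a^4 + 5*a^3 - 12*a^2 - 80*a - 64) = (a - 3)*(a + 1)*(a + 4)*(a^3 + a^2 - 16*a - 16) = (a - 3)*(a + 1)*(a + 4)^2*(a^2 - 3*a - 4) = (a - 4)*(a - 3)*(a + 1)*(a + 4)^2*(a + 1)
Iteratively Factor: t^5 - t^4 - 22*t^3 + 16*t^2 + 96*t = (t)*(t^4 - t^3 - 22*t^2 + 16*t + 96) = t*(t - 4)*(t^3 + 3*t^2 - 10*t - 24) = t*(t - 4)*(t + 4)*(t^2 - t - 6) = t*(t - 4)*(t + 2)*(t + 4)*(t - 3)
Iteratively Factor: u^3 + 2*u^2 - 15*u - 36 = (u + 3)*(u^2 - u - 12) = (u - 4)*(u + 3)*(u + 3)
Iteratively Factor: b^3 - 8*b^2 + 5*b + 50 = (b - 5)*(b^2 - 3*b - 10) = (b - 5)^2*(b + 2)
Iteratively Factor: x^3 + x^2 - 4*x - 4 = (x + 2)*(x^2 - x - 2) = (x + 1)*(x + 2)*(x - 2)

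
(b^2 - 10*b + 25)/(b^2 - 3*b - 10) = (b - 5)/(b + 2)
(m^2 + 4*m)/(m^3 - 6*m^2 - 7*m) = (m + 4)/(m^2 - 6*m - 7)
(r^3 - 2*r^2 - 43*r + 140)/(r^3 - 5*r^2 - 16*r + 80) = (r + 7)/(r + 4)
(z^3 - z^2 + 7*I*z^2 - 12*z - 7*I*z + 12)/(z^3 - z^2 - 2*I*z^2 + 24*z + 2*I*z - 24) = (z + 3*I)/(z - 6*I)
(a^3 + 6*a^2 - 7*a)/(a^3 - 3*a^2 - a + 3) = a*(a + 7)/(a^2 - 2*a - 3)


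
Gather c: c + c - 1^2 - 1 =2*c - 2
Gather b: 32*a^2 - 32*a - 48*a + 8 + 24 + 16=32*a^2 - 80*a + 48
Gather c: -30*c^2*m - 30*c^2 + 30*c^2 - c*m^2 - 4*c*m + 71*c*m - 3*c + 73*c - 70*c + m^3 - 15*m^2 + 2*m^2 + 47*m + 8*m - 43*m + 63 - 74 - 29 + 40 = -30*c^2*m + c*(-m^2 + 67*m) + m^3 - 13*m^2 + 12*m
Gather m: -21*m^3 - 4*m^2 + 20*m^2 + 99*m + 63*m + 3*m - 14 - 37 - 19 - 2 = -21*m^3 + 16*m^2 + 165*m - 72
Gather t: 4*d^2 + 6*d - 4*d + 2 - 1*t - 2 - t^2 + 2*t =4*d^2 + 2*d - t^2 + t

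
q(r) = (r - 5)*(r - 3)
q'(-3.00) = -14.00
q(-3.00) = 48.00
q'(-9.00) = -26.00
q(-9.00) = 168.00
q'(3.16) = -1.68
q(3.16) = -0.29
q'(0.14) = -7.72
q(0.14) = 13.90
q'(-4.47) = -16.94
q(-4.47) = 70.74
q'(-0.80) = -9.60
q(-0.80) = 22.04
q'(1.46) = -5.08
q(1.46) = 5.45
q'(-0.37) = -8.74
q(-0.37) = 18.10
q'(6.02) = 4.04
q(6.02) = 3.08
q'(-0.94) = -9.88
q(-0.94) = 23.40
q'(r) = 2*r - 8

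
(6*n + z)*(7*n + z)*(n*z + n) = 42*n^3*z + 42*n^3 + 13*n^2*z^2 + 13*n^2*z + n*z^3 + n*z^2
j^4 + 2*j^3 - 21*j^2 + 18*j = j*(j - 3)*(j - 1)*(j + 6)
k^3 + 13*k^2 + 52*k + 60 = (k + 2)*(k + 5)*(k + 6)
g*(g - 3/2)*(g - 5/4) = g^3 - 11*g^2/4 + 15*g/8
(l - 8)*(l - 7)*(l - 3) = l^3 - 18*l^2 + 101*l - 168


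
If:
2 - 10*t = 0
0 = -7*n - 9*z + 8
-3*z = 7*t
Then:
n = 61/35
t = 1/5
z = -7/15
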